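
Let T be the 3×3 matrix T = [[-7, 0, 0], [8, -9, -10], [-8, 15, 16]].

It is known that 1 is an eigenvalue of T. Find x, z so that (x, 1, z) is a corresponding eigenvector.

0, -1

We need (T - 1I)v = 0.
T - 1I = [[-8, 0, 0], [8, -10, -10], [-8, 15, 15]].
Row 1: (-8)·x + (0)·1 + (0)·z = 0
Row 2: (8)·x + (-10)·1 + (-10)·z = 0
Row 3: (-8)·x + (15)·1 + (15)·z = 0
Solving gives x = 0, z = -1.
Check: T·(0, 1, -1) = (0, 1, -1) = 1·(0, 1, -1).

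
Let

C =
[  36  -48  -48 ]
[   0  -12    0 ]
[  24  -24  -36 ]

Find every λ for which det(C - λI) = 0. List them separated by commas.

Set up det(sI - C) = 0.
Cofactor expansion gives p(s) = s^3 + 12s^2 - 144s - 1728.
Rational-root test: s = 12 gives p(12) = 0.
Dividing by (s - 12) leaves s^2 + 24s + 144.
The quadratic factor is (s + 12)^2.
Eigenvalues: -12, -12, 12.

-12, -12, 12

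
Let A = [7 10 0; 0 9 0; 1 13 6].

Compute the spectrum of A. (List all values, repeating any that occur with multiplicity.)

6, 7, 9

Set up det(λI - A) = 0.
Expanding the 3×3 determinant: p(λ) = λ^3 - 22λ^2 + 159λ - 378.
Rational-root test: λ = 6 gives p(6) = 0.
Factor out (λ - 6): p(λ) = (λ - 6)·(λ^2 - 16λ + 63).
The quadratic factors as (λ - 7)·(λ - 9).
Eigenvalues: 6, 7, 9.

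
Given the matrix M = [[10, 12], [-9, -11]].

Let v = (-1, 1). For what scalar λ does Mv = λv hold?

-2

Compute Mv: M·(-1, 1) = (2, -2).
Since Mv = λv, compare component 1: 2 = λ·-1, so λ = -2.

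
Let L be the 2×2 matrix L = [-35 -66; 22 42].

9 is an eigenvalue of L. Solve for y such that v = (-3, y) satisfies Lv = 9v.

We need (L - 9I)v = 0.
L - 9I = [[-44, -66], [22, 33]].
Row 1: (-44)·-3 + (-66)·y = 0
Row 2: (22)·-3 + (33)·y = 0
Solving gives y = 2.
Check: L·(-3, 2) = (-27, 18) = 9·(-3, 2).

2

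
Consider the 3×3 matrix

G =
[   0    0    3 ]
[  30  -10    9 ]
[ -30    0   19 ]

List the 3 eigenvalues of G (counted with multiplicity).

The characteristic polynomial is p(t) = det(tI - G).
Expanding along the first row, p(t) = t^3 - 9t^2 - 100t + 900.
Since p(-10) = 0, t = -10 is a root.
Factor out (t + 10): p(t) = (t + 10)·(t^2 - 19t + 90).
The quadratic factors as (t - 9)·(t - 10).
Eigenvalues: -10, 9, 10.

-10, 9, 10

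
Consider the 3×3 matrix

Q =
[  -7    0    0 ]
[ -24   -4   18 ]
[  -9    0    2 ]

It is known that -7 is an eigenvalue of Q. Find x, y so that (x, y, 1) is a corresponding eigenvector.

We need (Q + 7I)v = 0.
Q + 7I = [[0, 0, 0], [-24, 3, 18], [-9, 0, 9]].
Row 1: (0)·x + (0)·y + (0)·1 = 0
Row 2: (-24)·x + (3)·y + (18)·1 = 0
Row 3: (-9)·x + (0)·y + (9)·1 = 0
Solving gives x = 1, y = 2.
Check: Q·(1, 2, 1) = (-7, -14, -7) = -7·(1, 2, 1).

1, 2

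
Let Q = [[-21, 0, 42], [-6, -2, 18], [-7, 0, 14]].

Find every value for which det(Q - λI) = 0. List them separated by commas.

-7, -2, 0

Set up det(lambda·I - Q) = 0.
Expanding along the first row, p(lambda) = lambda^3 + 9·lambda^2 + 14·lambda.
Try lambda = 0: p(0) = 0, so 0 is a root.
Factor out lambda: p(lambda) = lambda·(lambda^2 + 9·lambda + 14).
The quadratic factors as (lambda + 7)·(lambda + 2).
Eigenvalues: -7, -2, 0.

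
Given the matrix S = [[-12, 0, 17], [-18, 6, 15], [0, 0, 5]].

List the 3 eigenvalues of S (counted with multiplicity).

The characteristic polynomial is p(λ) = det(λI - S).
Cofactor expansion gives p(λ) = λ^3 + λ^2 - 102λ + 360.
Since p(5) = 0, λ = 5 is a root.
Dividing by (λ - 5) leaves λ^2 + 6λ - 72.
The quadratic factors as (λ + 12)·(λ - 6).
Eigenvalues: -12, 5, 6.

-12, 5, 6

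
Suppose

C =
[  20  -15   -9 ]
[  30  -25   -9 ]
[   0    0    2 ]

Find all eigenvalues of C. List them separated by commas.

Compute the characteristic polynomial p(t) = det(tI - C).
Expanding the 3×3 determinant: p(t) = t^3 + 3t^2 - 60t + 100.
Rational-root test: t = 5 gives p(5) = 0.
Factor out (t - 5): p(t) = (t - 5)·(t^2 + 8t - 20).
The quadratic factors as (t + 10)·(t - 2).
Eigenvalues: -10, 2, 5.

-10, 2, 5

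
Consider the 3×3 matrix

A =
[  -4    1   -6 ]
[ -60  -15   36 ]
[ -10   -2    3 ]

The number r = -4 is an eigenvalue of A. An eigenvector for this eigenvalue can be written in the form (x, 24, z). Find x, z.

We need (A + 4I)v = 0.
A + 4I = [[0, 1, -6], [-60, -11, 36], [-10, -2, 7]].
Row 1: (0)·x + (1)·24 + (-6)·z = 0
Row 2: (-60)·x + (-11)·24 + (36)·z = 0
Row 3: (-10)·x + (-2)·24 + (7)·z = 0
Solving gives x = -2, z = 4.
Check: A·(-2, 24, 4) = (8, -96, -16) = -4·(-2, 24, 4).

-2, 4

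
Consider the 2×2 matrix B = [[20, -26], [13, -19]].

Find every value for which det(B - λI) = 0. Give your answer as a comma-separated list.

det(B - tI) = (20 - t)(-19 - t) - (-26)·(13) = t^2 - t - 42.
This factors as (t + 6)·(t - 7) = 0.
Eigenvalues: -6, 7.

-6, 7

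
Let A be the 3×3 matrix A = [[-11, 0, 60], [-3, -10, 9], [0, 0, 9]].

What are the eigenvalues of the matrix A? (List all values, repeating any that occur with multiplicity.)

The characteristic polynomial is p(t) = det(tI - A).
Expanding the 3×3 determinant: p(t) = t^3 + 12t^2 - 79t - 990.
Try t = 9: p(9) = 0, so 9 is a root.
Factor out (t - 9): p(t) = (t - 9)·(t^2 + 21t + 110).
The quadratic factors as (t + 11)·(t + 10).
Eigenvalues: -11, -10, 9.

-11, -10, 9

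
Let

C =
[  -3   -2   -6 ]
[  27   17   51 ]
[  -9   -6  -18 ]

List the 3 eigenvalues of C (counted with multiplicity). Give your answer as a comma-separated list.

-3, -1, 0

The characteristic polynomial is p(λ) = det(λI - C).
Expanding the 3×3 determinant: p(λ) = λ^3 + 4λ^2 + 3λ.
Rational-root test: λ = 0 gives p(0) = 0.
Factor out λ: p(λ) = λ·(λ^2 + 4λ + 3).
The quadratic factors as (λ + 3)·(λ + 1).
Eigenvalues: -3, -1, 0.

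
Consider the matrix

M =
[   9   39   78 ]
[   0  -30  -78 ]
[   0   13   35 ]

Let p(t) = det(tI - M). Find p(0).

324

p(0) = det(0·I − M) = det(−M) = (−1)^3·det(M).
det(M) = -324, so p(0) = 324.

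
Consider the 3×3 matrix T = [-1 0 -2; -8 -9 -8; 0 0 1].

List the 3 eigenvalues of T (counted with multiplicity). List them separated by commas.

Set up det(λI - T) = 0.
Expanding the 3×3 determinant: p(λ) = λ^3 + 9λ^2 - λ - 9.
Try λ = -1: p(-1) = 0, so -1 is a root.
Factor out (λ + 1): p(λ) = (λ + 1)·(λ^2 + 8λ - 9).
The quadratic factors as (λ + 9)·(λ - 1).
Eigenvalues: -9, -1, 1.

-9, -1, 1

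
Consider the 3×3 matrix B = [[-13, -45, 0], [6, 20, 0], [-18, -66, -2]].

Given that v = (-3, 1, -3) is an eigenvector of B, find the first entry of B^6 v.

First find the eigenvalue: Bv = (-6, 2, -6) = 2·(-3, 1, -3), so λ = 2.
Then B^6 v = λ^6·v = 2^6·(-3, 1, -3) = 64·(-3, 1, -3) = (-192, 64, -192).

-192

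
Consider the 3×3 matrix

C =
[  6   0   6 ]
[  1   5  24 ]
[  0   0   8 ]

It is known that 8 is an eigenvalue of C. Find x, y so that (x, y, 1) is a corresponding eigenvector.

3, 9

We need (C - 8I)v = 0.
C - 8I = [[-2, 0, 6], [1, -3, 24], [0, 0, 0]].
Row 1: (-2)·x + (0)·y + (6)·1 = 0
Row 2: (1)·x + (-3)·y + (24)·1 = 0
Row 3: (0)·x + (0)·y + (0)·1 = 0
Solving gives x = 3, y = 9.
Check: C·(3, 9, 1) = (24, 72, 8) = 8·(3, 9, 1).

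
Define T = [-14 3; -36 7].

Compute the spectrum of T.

-5, -2

det(T - lambda·I) = (-14 - lambda)(7 - lambda) - (3)·(-36) = lambda^2 + 7·lambda + 10.
This factors as (lambda + 5)·(lambda + 2) = 0.
Eigenvalues: -5, -2.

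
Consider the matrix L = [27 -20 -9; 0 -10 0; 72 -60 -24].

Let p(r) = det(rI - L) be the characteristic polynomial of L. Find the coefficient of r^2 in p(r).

7

The coefficient of r^2 of det(rI - L) is −trace(L).
trace(L) = (27) + (-10) + (-24) = -7, so the coefficient is 7.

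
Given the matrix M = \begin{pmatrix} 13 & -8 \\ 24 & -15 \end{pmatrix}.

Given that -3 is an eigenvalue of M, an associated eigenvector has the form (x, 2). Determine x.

1

We need (M + 3I)v = 0.
M + 3I = [[16, -8], [24, -12]].
Row 1: (16)·x + (-8)·2 = 0
Row 2: (24)·x + (-12)·2 = 0
Solving gives x = 1.
Check: M·(1, 2) = (-3, -6) = -3·(1, 2).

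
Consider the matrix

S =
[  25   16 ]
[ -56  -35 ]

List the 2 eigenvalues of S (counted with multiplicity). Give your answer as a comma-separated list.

-7, -3

det(S - λI) = (25 - λ)(-35 - λ) - (16)·(-56) = λ^2 + 10λ + 21.
This factors as (λ + 7)·(λ + 3) = 0.
Eigenvalues: -7, -3.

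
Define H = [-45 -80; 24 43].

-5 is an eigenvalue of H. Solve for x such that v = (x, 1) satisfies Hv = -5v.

We need (H + 5I)v = 0.
H + 5I = [[-40, -80], [24, 48]].
Row 1: (-40)·x + (-80)·1 = 0
Row 2: (24)·x + (48)·1 = 0
Solving gives x = -2.
Check: H·(-2, 1) = (10, -5) = -5·(-2, 1).

-2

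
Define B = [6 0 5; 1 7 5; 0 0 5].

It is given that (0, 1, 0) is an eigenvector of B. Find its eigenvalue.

7

Compute Bv: B·(0, 1, 0) = (0, 7, 0).
Since Bv = λv, compare component 2: 7 = λ·1, so λ = 7.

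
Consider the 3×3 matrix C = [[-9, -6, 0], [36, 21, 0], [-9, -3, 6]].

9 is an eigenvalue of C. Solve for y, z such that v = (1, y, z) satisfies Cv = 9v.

-3, 0

We need (C - 9I)v = 0.
C - 9I = [[-18, -6, 0], [36, 12, 0], [-9, -3, -3]].
Row 1: (-18)·1 + (-6)·y + (0)·z = 0
Row 2: (36)·1 + (12)·y + (0)·z = 0
Row 3: (-9)·1 + (-3)·y + (-3)·z = 0
Solving gives y = -3, z = 0.
Check: C·(1, -3, 0) = (9, -27, 0) = 9·(1, -3, 0).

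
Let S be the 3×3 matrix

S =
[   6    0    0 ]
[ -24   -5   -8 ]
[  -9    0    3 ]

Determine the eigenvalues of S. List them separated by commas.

Compute the characteristic polynomial p(lambda) = det(lambda·I - S).
Cofactor expansion gives p(lambda) = lambda^3 - 4·lambda^2 - 27·lambda + 90.
Rational-root test: lambda = 3 gives p(3) = 0.
Dividing by (lambda - 3) leaves lambda^2 - lambda - 30.
The quadratic factors as (lambda + 5)·(lambda - 6).
Eigenvalues: -5, 3, 6.

-5, 3, 6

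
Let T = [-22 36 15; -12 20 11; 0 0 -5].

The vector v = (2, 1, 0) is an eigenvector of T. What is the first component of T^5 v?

First find the eigenvalue: Tv = (-8, -4, 0) = -4·(2, 1, 0), so λ = -4.
Then T^5 v = λ^5·v = (-4)^5·(2, 1, 0) = -1024·(2, 1, 0) = (-2048, -1024, 0).

-2048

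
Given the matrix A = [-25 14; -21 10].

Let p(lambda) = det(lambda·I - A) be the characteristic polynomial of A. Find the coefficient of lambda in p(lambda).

15

The coefficient of lambda of det(lambda·I - A) is −trace(A).
trace(A) = (-25) + (10) = -15, so the coefficient is 15.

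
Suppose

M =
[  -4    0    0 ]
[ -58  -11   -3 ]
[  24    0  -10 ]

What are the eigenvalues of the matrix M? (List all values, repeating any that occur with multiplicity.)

-11, -10, -4

Compute the characteristic polynomial p(lambda) = det(lambda·I - M).
Expanding the 3×3 determinant: p(lambda) = lambda^3 + 25·lambda^2 + 194·lambda + 440.
Try lambda = -10: p(-10) = 0, so -10 is a root.
Dividing by (lambda + 10) leaves lambda^2 + 15·lambda + 44.
The quadratic factors as (lambda + 11)·(lambda + 4).
Eigenvalues: -11, -10, -4.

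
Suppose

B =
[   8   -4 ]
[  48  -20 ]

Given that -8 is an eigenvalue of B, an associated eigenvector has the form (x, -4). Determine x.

We need (B + 8I)v = 0.
B + 8I = [[16, -4], [48, -12]].
Row 1: (16)·x + (-4)·-4 = 0
Row 2: (48)·x + (-12)·-4 = 0
Solving gives x = -1.
Check: B·(-1, -4) = (8, 32) = -8·(-1, -4).

-1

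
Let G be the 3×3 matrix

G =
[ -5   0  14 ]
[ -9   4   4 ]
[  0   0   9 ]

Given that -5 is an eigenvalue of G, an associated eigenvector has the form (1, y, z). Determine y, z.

We need (G + 5I)v = 0.
G + 5I = [[0, 0, 14], [-9, 9, 4], [0, 0, 14]].
Row 1: (0)·1 + (0)·y + (14)·z = 0
Row 2: (-9)·1 + (9)·y + (4)·z = 0
Row 3: (0)·1 + (0)·y + (14)·z = 0
Solving gives y = 1, z = 0.
Check: G·(1, 1, 0) = (-5, -5, 0) = -5·(1, 1, 0).

1, 0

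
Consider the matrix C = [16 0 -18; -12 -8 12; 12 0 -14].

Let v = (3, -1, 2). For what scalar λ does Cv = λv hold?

Compute Cv: C·(3, -1, 2) = (12, -4, 8).
Since Cv = λv, compare component 1: 12 = λ·3, so λ = 4.

4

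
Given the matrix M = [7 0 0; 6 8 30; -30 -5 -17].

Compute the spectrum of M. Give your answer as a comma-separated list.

-7, -2, 7

The characteristic polynomial is p(μ) = det(μI - M).
Expanding the 3×3 determinant: p(μ) = μ^3 + 2μ^2 - 49μ - 98.
Try μ = 7: p(7) = 0, so 7 is a root.
Dividing by (μ - 7) leaves μ^2 + 9μ + 14.
The quadratic factors as (μ + 7)·(μ + 2).
Eigenvalues: -7, -2, 7.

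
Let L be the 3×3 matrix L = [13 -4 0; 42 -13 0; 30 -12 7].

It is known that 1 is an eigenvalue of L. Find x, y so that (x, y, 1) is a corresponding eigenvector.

1, 3

We need (L - 1I)v = 0.
L - 1I = [[12, -4, 0], [42, -14, 0], [30, -12, 6]].
Row 1: (12)·x + (-4)·y + (0)·1 = 0
Row 2: (42)·x + (-14)·y + (0)·1 = 0
Row 3: (30)·x + (-12)·y + (6)·1 = 0
Solving gives x = 1, y = 3.
Check: L·(1, 3, 1) = (1, 3, 1) = 1·(1, 3, 1).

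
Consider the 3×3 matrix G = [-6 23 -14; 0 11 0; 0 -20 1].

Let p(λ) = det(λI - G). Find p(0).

66

p(0) = det(0·I − G) = det(−G) = (−1)^3·det(G).
det(G) = -66, so p(0) = 66.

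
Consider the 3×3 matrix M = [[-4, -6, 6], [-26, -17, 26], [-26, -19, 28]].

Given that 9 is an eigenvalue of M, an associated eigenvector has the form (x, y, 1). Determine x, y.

0, 1

We need (M - 9I)v = 0.
M - 9I = [[-13, -6, 6], [-26, -26, 26], [-26, -19, 19]].
Row 1: (-13)·x + (-6)·y + (6)·1 = 0
Row 2: (-26)·x + (-26)·y + (26)·1 = 0
Row 3: (-26)·x + (-19)·y + (19)·1 = 0
Solving gives x = 0, y = 1.
Check: M·(0, 1, 1) = (0, 9, 9) = 9·(0, 1, 1).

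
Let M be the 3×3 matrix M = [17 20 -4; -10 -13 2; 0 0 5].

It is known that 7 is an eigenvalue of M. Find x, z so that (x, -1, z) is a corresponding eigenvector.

2, 0

We need (M - 7I)v = 0.
M - 7I = [[10, 20, -4], [-10, -20, 2], [0, 0, -2]].
Row 1: (10)·x + (20)·-1 + (-4)·z = 0
Row 2: (-10)·x + (-20)·-1 + (2)·z = 0
Row 3: (0)·x + (0)·-1 + (-2)·z = 0
Solving gives x = 2, z = 0.
Check: M·(2, -1, 0) = (14, -7, 0) = 7·(2, -1, 0).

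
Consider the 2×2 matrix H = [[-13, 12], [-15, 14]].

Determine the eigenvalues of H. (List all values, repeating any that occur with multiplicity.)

det(H - μI) = (-13 - μ)(14 - μ) - (12)·(-15) = μ^2 - μ - 2.
This factors as (μ + 1)·(μ - 2) = 0.
Eigenvalues: -1, 2.

-1, 2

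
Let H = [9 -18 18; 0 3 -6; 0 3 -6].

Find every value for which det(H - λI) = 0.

Set up det(rI - H) = 0.
Expanding the 3×3 determinant: p(r) = r^3 - 6r^2 - 27r.
Rational-root test: r = 0 gives p(0) = 0.
Dividing by r leaves r^2 - 6r - 27.
The quadratic factors as (r + 3)·(r - 9).
Eigenvalues: -3, 0, 9.

-3, 0, 9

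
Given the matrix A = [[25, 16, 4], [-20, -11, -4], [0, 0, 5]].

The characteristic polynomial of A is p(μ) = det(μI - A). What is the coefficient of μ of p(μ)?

p(μ) = μ^3 - 19μ^2 + 115μ - 225.
The coefficient of μ is 115.

115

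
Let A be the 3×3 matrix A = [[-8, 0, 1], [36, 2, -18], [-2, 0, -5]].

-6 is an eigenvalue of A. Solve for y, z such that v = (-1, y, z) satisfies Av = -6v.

0, -2

We need (A + 6I)v = 0.
A + 6I = [[-2, 0, 1], [36, 8, -18], [-2, 0, 1]].
Row 1: (-2)·-1 + (0)·y + (1)·z = 0
Row 2: (36)·-1 + (8)·y + (-18)·z = 0
Row 3: (-2)·-1 + (0)·y + (1)·z = 0
Solving gives y = 0, z = -2.
Check: A·(-1, 0, -2) = (6, 0, 12) = -6·(-1, 0, -2).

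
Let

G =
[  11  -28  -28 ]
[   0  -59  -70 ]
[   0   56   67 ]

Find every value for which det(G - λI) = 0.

-3, 11, 11

Set up det(λI - G) = 0.
Cofactor expansion gives p(λ) = λ^3 - 19λ^2 + 55λ + 363.
Since p(11) = 0, λ = 11 is a root.
Factor out (λ - 11): p(λ) = (λ - 11)·(λ^2 - 8λ - 33).
The quadratic factors as (λ + 3)·(λ - 11).
Eigenvalues: -3, 11, 11.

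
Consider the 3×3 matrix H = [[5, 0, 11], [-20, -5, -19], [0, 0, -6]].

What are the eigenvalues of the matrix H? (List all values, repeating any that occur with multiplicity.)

-6, -5, 5

Compute the characteristic polynomial p(λ) = det(λI - H).
Cofactor expansion gives p(λ) = λ^3 + 6λ^2 - 25λ - 150.
Rational-root test: λ = -6 gives p(-6) = 0.
Dividing by (λ + 6) leaves λ^2 - 25.
The quadratic factors as (λ + 5)·(λ - 5).
Eigenvalues: -6, -5, 5.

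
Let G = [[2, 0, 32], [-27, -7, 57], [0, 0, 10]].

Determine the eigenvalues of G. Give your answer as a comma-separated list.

The characteristic polynomial is p(t) = det(tI - G).
Expanding the 3×3 determinant: p(t) = t^3 - 5t^2 - 64t + 140.
Since p(-7) = 0, t = -7 is a root.
Dividing by (t + 7) leaves t^2 - 12t + 20.
The quadratic factors as (t - 2)·(t - 10).
Eigenvalues: -7, 2, 10.

-7, 2, 10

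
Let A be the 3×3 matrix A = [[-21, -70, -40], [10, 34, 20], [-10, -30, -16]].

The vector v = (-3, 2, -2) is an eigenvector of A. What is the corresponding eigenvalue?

Compute Av: A·(-3, 2, -2) = (3, -2, 2).
Since Av = λv, compare component 1: 3 = λ·-3, so λ = -1.

-1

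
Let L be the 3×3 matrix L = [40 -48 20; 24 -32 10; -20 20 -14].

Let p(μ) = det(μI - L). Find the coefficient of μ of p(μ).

p(μ) = μ^3 + 6μ^2 - 40μ - 192.
The coefficient of μ is -40.

-40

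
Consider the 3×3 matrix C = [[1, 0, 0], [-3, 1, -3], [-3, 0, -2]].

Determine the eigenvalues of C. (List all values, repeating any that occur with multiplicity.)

-2, 1, 1

Set up det(rI - C) = 0.
Expanding the 3×3 determinant: p(r) = r^3 - 3r + 2.
Since p(-2) = 0, r = -2 is a root.
Factor out (r + 2): p(r) = (r + 2)·(r^2 - 2r + 1).
The quadratic factor is (r - 1)^2.
Eigenvalues: -2, 1, 1.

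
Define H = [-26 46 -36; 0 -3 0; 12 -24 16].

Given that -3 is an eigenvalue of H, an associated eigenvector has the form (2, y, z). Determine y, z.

1, 0

We need (H + 3I)v = 0.
H + 3I = [[-23, 46, -36], [0, 0, 0], [12, -24, 19]].
Row 1: (-23)·2 + (46)·y + (-36)·z = 0
Row 2: (0)·2 + (0)·y + (0)·z = 0
Row 3: (12)·2 + (-24)·y + (19)·z = 0
Solving gives y = 1, z = 0.
Check: H·(2, 1, 0) = (-6, -3, 0) = -3·(2, 1, 0).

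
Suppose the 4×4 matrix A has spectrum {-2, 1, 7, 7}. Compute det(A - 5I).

If A has eigenvalues -2, 1, 7, 7, then A - 5I has eigenvalues -7, -4, 2, 2.
det(A - 5I) = (-7) · (-4) · (2) · (2) = 112.

112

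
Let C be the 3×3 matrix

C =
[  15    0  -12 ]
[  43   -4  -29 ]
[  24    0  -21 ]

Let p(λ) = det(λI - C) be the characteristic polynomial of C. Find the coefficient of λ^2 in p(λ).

The coefficient of λ^2 of det(λI - C) is −trace(C).
trace(C) = (15) + (-4) + (-21) = -10, so the coefficient is 10.

10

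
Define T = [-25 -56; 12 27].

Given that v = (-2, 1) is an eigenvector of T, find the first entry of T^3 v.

First find the eigenvalue: Tv = (-6, 3) = 3·(-2, 1), so λ = 3.
Then T^3 v = λ^3·v = 3^3·(-2, 1) = 27·(-2, 1) = (-54, 27).

-54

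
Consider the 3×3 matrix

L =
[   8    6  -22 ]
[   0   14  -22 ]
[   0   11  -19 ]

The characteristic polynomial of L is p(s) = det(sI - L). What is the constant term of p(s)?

192

p(s) = s^3 - 3s^2 - 64s + 192.
The constant term is 192.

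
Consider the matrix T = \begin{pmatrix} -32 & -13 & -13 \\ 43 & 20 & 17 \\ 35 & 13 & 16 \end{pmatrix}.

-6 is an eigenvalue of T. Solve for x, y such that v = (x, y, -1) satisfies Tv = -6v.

We need (T + 6I)v = 0.
T + 6I = [[-26, -13, -13], [43, 26, 17], [35, 13, 22]].
Row 1: (-26)·x + (-13)·y + (-13)·-1 = 0
Row 2: (43)·x + (26)·y + (17)·-1 = 0
Row 3: (35)·x + (13)·y + (22)·-1 = 0
Solving gives x = 1, y = -1.
Check: T·(1, -1, -1) = (-6, 6, 6) = -6·(1, -1, -1).

1, -1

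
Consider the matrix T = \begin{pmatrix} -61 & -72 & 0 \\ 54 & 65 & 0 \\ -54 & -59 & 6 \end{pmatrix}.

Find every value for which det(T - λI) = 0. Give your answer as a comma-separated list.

-7, 6, 11

The characteristic polynomial is p(μ) = det(μI - T).
Cofactor expansion gives p(μ) = μ^3 - 10μ^2 - 53μ + 462.
Try μ = 6: p(6) = 0, so 6 is a root.
Dividing by (μ - 6) leaves μ^2 - 4μ - 77.
The quadratic factors as (μ + 7)·(μ - 11).
Eigenvalues: -7, 6, 11.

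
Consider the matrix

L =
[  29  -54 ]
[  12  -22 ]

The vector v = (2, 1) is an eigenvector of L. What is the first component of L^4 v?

First find the eigenvalue: Lv = (4, 2) = 2·(2, 1), so λ = 2.
Then L^4 v = λ^4·v = 2^4·(2, 1) = 16·(2, 1) = (32, 16).

32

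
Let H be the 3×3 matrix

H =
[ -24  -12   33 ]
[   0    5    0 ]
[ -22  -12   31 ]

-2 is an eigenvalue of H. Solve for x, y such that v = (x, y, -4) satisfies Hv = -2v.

-6, 0

We need (H + 2I)v = 0.
H + 2I = [[-22, -12, 33], [0, 7, 0], [-22, -12, 33]].
Row 1: (-22)·x + (-12)·y + (33)·-4 = 0
Row 2: (0)·x + (7)·y + (0)·-4 = 0
Row 3: (-22)·x + (-12)·y + (33)·-4 = 0
Solving gives x = -6, y = 0.
Check: H·(-6, 0, -4) = (12, 0, 8) = -2·(-6, 0, -4).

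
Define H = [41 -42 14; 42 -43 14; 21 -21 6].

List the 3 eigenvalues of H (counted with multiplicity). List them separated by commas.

Compute the characteristic polynomial p(r) = det(rI - H).
Expanding the 3×3 determinant: p(r) = r^3 - 4r^2 - 11r - 6.
Try r = -1: p(-1) = 0, so -1 is a root.
Factor out (r + 1): p(r) = (r + 1)·(r^2 - 5r - 6).
The quadratic factors as (r + 1)·(r - 6).
Eigenvalues: -1, -1, 6.

-1, -1, 6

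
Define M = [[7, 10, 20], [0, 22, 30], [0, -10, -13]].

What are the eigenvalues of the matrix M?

2, 7, 7

The characteristic polynomial is p(t) = det(tI - M).
Expanding the 3×3 determinant: p(t) = t^3 - 16t^2 + 77t - 98.
Try t = 2: p(2) = 0, so 2 is a root.
Factor out (t - 2): p(t) = (t - 2)·(t^2 - 14t + 49).
The quadratic factor is (t - 7)^2.
Eigenvalues: 2, 7, 7.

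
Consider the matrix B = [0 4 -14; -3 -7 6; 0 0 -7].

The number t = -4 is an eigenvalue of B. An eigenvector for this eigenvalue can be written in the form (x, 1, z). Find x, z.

-1, 0

We need (B + 4I)v = 0.
B + 4I = [[4, 4, -14], [-3, -3, 6], [0, 0, -3]].
Row 1: (4)·x + (4)·1 + (-14)·z = 0
Row 2: (-3)·x + (-3)·1 + (6)·z = 0
Row 3: (0)·x + (0)·1 + (-3)·z = 0
Solving gives x = -1, z = 0.
Check: B·(-1, 1, 0) = (4, -4, 0) = -4·(-1, 1, 0).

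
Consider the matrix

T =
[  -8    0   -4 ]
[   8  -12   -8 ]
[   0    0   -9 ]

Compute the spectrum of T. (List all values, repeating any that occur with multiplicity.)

The characteristic polynomial is p(s) = det(sI - T).
Expanding along the first row, p(s) = s^3 + 29s^2 + 276s + 864.
Try s = -9: p(-9) = 0, so -9 is a root.
Dividing by (s + 9) leaves s^2 + 20s + 96.
The quadratic factors as (s + 12)·(s + 8).
Eigenvalues: -12, -9, -8.

-12, -9, -8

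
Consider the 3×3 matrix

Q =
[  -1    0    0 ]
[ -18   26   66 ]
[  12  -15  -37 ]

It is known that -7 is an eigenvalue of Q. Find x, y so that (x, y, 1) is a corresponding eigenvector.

0, -2

We need (Q + 7I)v = 0.
Q + 7I = [[6, 0, 0], [-18, 33, 66], [12, -15, -30]].
Row 1: (6)·x + (0)·y + (0)·1 = 0
Row 2: (-18)·x + (33)·y + (66)·1 = 0
Row 3: (12)·x + (-15)·y + (-30)·1 = 0
Solving gives x = 0, y = -2.
Check: Q·(0, -2, 1) = (0, 14, -7) = -7·(0, -2, 1).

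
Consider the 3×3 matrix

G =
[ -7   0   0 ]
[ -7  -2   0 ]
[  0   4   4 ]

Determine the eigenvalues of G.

-7, -2, 4

G is lower triangular, so its eigenvalues are the diagonal entries.
Diagonal: -7, -2, 4.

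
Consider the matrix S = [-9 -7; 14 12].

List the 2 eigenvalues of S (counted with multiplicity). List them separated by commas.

-2, 5

det(S - lambda·I) = (-9 - lambda)(12 - lambda) - (-7)·(14) = lambda^2 - 3·lambda - 10.
This factors as (lambda + 2)·(lambda - 5) = 0.
Eigenvalues: -2, 5.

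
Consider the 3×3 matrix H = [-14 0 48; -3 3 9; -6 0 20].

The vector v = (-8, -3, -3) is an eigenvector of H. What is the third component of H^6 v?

First find the eigenvalue: Hv = (-32, -12, -12) = 4·(-8, -3, -3), so λ = 4.
Then H^6 v = λ^6·v = 4^6·(-8, -3, -3) = 4096·(-8, -3, -3) = (-32768, -12288, -12288).

-12288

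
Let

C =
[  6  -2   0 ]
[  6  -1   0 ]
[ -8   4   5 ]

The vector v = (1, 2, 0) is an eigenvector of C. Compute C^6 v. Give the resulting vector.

First find the eigenvalue: Cv = (2, 4, 0) = 2·(1, 2, 0), so λ = 2.
Then C^6 v = λ^6·v = 2^6·(1, 2, 0) = 64·(1, 2, 0) = (64, 128, 0).

(64, 128, 0)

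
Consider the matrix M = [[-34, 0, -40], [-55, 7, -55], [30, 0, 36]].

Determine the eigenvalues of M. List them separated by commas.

-4, 6, 7

Set up det(λI - M) = 0.
Cofactor expansion gives p(λ) = λ^3 - 9λ^2 - 10λ + 168.
Rational-root test: λ = 7 gives p(7) = 0.
Factor out (λ - 7): p(λ) = (λ - 7)·(λ^2 - 2λ - 24).
The quadratic factors as (λ + 4)·(λ - 6).
Eigenvalues: -4, 6, 7.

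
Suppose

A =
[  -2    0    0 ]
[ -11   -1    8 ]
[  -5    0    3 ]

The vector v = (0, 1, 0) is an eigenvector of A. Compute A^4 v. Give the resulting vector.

First find the eigenvalue: Av = (0, -1, 0) = -1·(0, 1, 0), so λ = -1.
Then A^4 v = λ^4·v = (-1)^4·(0, 1, 0) = 1·(0, 1, 0) = (0, 1, 0).

(0, 1, 0)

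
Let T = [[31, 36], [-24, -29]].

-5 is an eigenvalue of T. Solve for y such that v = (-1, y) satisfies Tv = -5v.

1

We need (T + 5I)v = 0.
T + 5I = [[36, 36], [-24, -24]].
Row 1: (36)·-1 + (36)·y = 0
Row 2: (-24)·-1 + (-24)·y = 0
Solving gives y = 1.
Check: T·(-1, 1) = (5, -5) = -5·(-1, 1).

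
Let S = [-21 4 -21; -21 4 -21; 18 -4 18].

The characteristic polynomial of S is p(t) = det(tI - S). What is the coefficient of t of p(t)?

-12

p(t) = t^3 - t^2 - 12t.
The coefficient of t is -12.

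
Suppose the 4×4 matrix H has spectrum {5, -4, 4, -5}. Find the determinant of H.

400

det(H) is the product of the eigenvalues: (5) · (-4) · (4) · (-5) = 400.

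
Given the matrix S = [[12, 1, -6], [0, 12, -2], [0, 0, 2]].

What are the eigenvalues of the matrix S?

S is upper triangular, so its eigenvalues are the diagonal entries.
Diagonal: 12, 12, 2.

2, 12, 12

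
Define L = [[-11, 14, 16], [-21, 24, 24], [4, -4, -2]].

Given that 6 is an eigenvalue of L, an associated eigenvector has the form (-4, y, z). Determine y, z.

We need (L - 6I)v = 0.
L - 6I = [[-17, 14, 16], [-21, 18, 24], [4, -4, -8]].
Row 1: (-17)·-4 + (14)·y + (16)·z = 0
Row 2: (-21)·-4 + (18)·y + (24)·z = 0
Row 3: (4)·-4 + (-4)·y + (-8)·z = 0
Solving gives y = -6, z = 1.
Check: L·(-4, -6, 1) = (-24, -36, 6) = 6·(-4, -6, 1).

-6, 1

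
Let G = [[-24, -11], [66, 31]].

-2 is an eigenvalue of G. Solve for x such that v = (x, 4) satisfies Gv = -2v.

-2

We need (G + 2I)v = 0.
G + 2I = [[-22, -11], [66, 33]].
Row 1: (-22)·x + (-11)·4 = 0
Row 2: (66)·x + (33)·4 = 0
Solving gives x = -2.
Check: G·(-2, 4) = (4, -8) = -2·(-2, 4).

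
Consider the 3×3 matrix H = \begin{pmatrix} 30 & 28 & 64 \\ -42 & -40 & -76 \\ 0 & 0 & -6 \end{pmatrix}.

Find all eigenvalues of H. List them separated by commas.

Compute the characteristic polynomial p(r) = det(rI - H).
Cofactor expansion gives p(r) = r^3 + 16r^2 + 36r - 144.
Rational-root test: r = -6 gives p(-6) = 0.
Factor out (r + 6): p(r) = (r + 6)·(r^2 + 10r - 24).
The quadratic factors as (r + 12)·(r - 2).
Eigenvalues: -12, -6, 2.

-12, -6, 2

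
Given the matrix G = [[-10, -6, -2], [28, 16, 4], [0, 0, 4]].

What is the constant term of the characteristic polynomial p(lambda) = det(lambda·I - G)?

p(0) = det(0·I − G) = det(−G) = (−1)^3·det(G).
det(G) = 32, so p(0) = -32.

-32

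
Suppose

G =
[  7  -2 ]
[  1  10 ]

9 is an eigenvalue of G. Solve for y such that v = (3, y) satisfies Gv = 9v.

We need (G - 9I)v = 0.
G - 9I = [[-2, -2], [1, 1]].
Row 1: (-2)·3 + (-2)·y = 0
Row 2: (1)·3 + (1)·y = 0
Solving gives y = -3.
Check: G·(3, -3) = (27, -27) = 9·(3, -3).

-3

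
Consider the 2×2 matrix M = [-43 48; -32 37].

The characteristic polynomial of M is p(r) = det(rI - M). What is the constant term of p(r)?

p(r) = r^2 + 6r - 55.
The constant term is -55.

-55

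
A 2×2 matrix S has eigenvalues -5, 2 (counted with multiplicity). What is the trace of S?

-3

trace(S) is the sum of the eigenvalues: (-5) + (2) = -3.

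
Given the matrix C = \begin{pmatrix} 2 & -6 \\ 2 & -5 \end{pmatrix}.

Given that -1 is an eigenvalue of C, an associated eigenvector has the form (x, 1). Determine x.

We need (C + 1I)v = 0.
C + 1I = [[3, -6], [2, -4]].
Row 1: (3)·x + (-6)·1 = 0
Row 2: (2)·x + (-4)·1 = 0
Solving gives x = 2.
Check: C·(2, 1) = (-2, -1) = -1·(2, 1).

2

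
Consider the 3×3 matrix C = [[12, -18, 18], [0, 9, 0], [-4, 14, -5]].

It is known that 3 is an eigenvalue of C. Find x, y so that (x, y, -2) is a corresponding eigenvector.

We need (C - 3I)v = 0.
C - 3I = [[9, -18, 18], [0, 6, 0], [-4, 14, -8]].
Row 1: (9)·x + (-18)·y + (18)·-2 = 0
Row 2: (0)·x + (6)·y + (0)·-2 = 0
Row 3: (-4)·x + (14)·y + (-8)·-2 = 0
Solving gives x = 4, y = 0.
Check: C·(4, 0, -2) = (12, 0, -6) = 3·(4, 0, -2).

4, 0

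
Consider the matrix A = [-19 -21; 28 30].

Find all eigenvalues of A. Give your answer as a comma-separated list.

det(A - lambda·I) = (-19 - lambda)(30 - lambda) - (-21)·(28) = lambda^2 - 11·lambda + 18.
This factors as (lambda - 2)·(lambda - 9) = 0.
Eigenvalues: 2, 9.

2, 9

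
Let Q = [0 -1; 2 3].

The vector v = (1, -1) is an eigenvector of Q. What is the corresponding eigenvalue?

1

Compute Qv: Q·(1, -1) = (1, -1).
Since Qv = λv, compare component 1: 1 = λ·1, so λ = 1.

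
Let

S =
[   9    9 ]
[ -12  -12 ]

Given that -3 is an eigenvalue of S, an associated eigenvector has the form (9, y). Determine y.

We need (S + 3I)v = 0.
S + 3I = [[12, 9], [-12, -9]].
Row 1: (12)·9 + (9)·y = 0
Row 2: (-12)·9 + (-9)·y = 0
Solving gives y = -12.
Check: S·(9, -12) = (-27, 36) = -3·(9, -12).

-12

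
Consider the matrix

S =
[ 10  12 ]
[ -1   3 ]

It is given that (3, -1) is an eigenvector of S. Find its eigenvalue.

6

Compute Sv: S·(3, -1) = (18, -6).
Since Sv = λv, compare component 1: 18 = λ·3, so λ = 6.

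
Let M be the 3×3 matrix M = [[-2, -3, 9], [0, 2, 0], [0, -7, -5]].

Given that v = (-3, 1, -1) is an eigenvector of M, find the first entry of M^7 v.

-384

First find the eigenvalue: Mv = (-6, 2, -2) = 2·(-3, 1, -1), so λ = 2.
Then M^7 v = λ^7·v = 2^7·(-3, 1, -1) = 128·(-3, 1, -1) = (-384, 128, -128).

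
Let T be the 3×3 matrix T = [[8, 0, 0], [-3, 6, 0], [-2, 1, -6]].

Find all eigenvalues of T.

T is lower triangular, so its eigenvalues are the diagonal entries.
Diagonal: 8, 6, -6.

-6, 6, 8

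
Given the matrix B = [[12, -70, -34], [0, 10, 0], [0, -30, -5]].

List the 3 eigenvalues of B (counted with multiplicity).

Compute the characteristic polynomial p(t) = det(tI - B).
Cofactor expansion gives p(t) = t^3 - 17t^2 + 10t + 600.
Rational-root test: t = 10 gives p(10) = 0.
Dividing by (t - 10) leaves t^2 - 7t - 60.
The quadratic factors as (t + 5)·(t - 12).
Eigenvalues: -5, 10, 12.

-5, 10, 12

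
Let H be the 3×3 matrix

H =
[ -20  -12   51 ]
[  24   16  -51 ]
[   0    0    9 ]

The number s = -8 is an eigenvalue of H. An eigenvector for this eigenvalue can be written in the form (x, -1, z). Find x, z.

We need (H + 8I)v = 0.
H + 8I = [[-12, -12, 51], [24, 24, -51], [0, 0, 17]].
Row 1: (-12)·x + (-12)·-1 + (51)·z = 0
Row 2: (24)·x + (24)·-1 + (-51)·z = 0
Row 3: (0)·x + (0)·-1 + (17)·z = 0
Solving gives x = 1, z = 0.
Check: H·(1, -1, 0) = (-8, 8, 0) = -8·(1, -1, 0).

1, 0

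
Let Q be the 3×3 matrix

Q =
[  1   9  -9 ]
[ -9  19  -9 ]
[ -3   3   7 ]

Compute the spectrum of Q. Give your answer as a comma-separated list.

7, 10, 10

Compute the characteristic polynomial p(t) = det(tI - Q).
Cofactor expansion gives p(t) = t^3 - 27t^2 + 240t - 700.
Since p(7) = 0, t = 7 is a root.
Dividing by (t - 7) leaves t^2 - 20t + 100.
The quadratic factor is (t - 10)^2.
Eigenvalues: 7, 10, 10.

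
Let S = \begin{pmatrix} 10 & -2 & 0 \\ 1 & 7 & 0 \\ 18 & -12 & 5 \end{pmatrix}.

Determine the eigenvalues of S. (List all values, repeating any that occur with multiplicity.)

5, 8, 9

Compute the characteristic polynomial p(λ) = det(λI - S).
Expanding the 3×3 determinant: p(λ) = λ^3 - 22λ^2 + 157λ - 360.
Since p(8) = 0, λ = 8 is a root.
Dividing by (λ - 8) leaves λ^2 - 14λ + 45.
The quadratic factors as (λ - 5)·(λ - 9).
Eigenvalues: 5, 8, 9.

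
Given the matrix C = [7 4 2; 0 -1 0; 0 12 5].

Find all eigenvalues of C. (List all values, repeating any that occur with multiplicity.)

The characteristic polynomial is p(r) = det(rI - C).
Expanding the 3×3 determinant: p(r) = r^3 - 11r^2 + 23r + 35.
Since p(7) = 0, r = 7 is a root.
Factor out (r - 7): p(r) = (r - 7)·(r^2 - 4r - 5).
The quadratic factors as (r + 1)·(r - 5).
Eigenvalues: -1, 5, 7.

-1, 5, 7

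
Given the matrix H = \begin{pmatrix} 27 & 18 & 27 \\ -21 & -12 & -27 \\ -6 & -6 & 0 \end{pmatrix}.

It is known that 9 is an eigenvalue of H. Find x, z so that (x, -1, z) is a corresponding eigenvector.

1, 0

We need (H - 9I)v = 0.
H - 9I = [[18, 18, 27], [-21, -21, -27], [-6, -6, -9]].
Row 1: (18)·x + (18)·-1 + (27)·z = 0
Row 2: (-21)·x + (-21)·-1 + (-27)·z = 0
Row 3: (-6)·x + (-6)·-1 + (-9)·z = 0
Solving gives x = 1, z = 0.
Check: H·(1, -1, 0) = (9, -9, 0) = 9·(1, -1, 0).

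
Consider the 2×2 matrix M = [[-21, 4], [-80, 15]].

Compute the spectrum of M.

det(M - sI) = (-21 - s)(15 - s) - (4)·(-80) = s^2 + 6s + 5.
This factors as (s + 5)·(s + 1) = 0.
Eigenvalues: -5, -1.

-5, -1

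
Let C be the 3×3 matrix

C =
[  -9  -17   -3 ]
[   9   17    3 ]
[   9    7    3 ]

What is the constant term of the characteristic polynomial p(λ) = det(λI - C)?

0

p(0) = det(0·I − C) = det(−C) = (−1)^3·det(C).
det(C) = 0, so p(0) = 0.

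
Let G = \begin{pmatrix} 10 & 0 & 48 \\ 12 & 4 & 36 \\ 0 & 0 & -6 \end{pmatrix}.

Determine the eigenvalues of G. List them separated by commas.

The characteristic polynomial is p(λ) = det(λI - G).
Cofactor expansion gives p(λ) = λ^3 - 8λ^2 - 44λ + 240.
Try λ = -6: p(-6) = 0, so -6 is a root.
Dividing by (λ + 6) leaves λ^2 - 14λ + 40.
The quadratic factors as (λ - 4)·(λ - 10).
Eigenvalues: -6, 4, 10.

-6, 4, 10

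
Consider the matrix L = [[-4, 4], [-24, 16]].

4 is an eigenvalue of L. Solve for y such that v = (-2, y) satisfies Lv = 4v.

We need (L - 4I)v = 0.
L - 4I = [[-8, 4], [-24, 12]].
Row 1: (-8)·-2 + (4)·y = 0
Row 2: (-24)·-2 + (12)·y = 0
Solving gives y = -4.
Check: L·(-2, -4) = (-8, -16) = 4·(-2, -4).

-4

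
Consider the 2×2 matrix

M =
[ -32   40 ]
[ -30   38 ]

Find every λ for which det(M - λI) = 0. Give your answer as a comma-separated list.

det(M - lambda·I) = (-32 - lambda)(38 - lambda) - (40)·(-30) = lambda^2 - 6·lambda - 16.
This factors as (lambda + 2)·(lambda - 8) = 0.
Eigenvalues: -2, 8.

-2, 8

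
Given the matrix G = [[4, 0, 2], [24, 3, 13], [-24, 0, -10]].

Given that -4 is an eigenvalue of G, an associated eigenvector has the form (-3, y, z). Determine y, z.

We need (G + 4I)v = 0.
G + 4I = [[8, 0, 2], [24, 7, 13], [-24, 0, -6]].
Row 1: (8)·-3 + (0)·y + (2)·z = 0
Row 2: (24)·-3 + (7)·y + (13)·z = 0
Row 3: (-24)·-3 + (0)·y + (-6)·z = 0
Solving gives y = -12, z = 12.
Check: G·(-3, -12, 12) = (12, 48, -48) = -4·(-3, -12, 12).

-12, 12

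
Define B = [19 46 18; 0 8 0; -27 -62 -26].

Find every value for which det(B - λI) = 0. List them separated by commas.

-8, 1, 8

Compute the characteristic polynomial p(lambda) = det(lambda·I - B).
Cofactor expansion gives p(lambda) = lambda^3 - lambda^2 - 64·lambda + 64.
Rational-root test: lambda = 1 gives p(1) = 0.
Factor out (lambda - 1): p(lambda) = (lambda - 1)·(lambda^2 - 64).
The quadratic factors as (lambda + 8)·(lambda - 8).
Eigenvalues: -8, 1, 8.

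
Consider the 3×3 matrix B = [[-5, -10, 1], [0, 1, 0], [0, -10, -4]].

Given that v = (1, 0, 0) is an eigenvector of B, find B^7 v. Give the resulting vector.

(-78125, 0, 0)

First find the eigenvalue: Bv = (-5, 0, 0) = -5·(1, 0, 0), so λ = -5.
Then B^7 v = λ^7·v = (-5)^7·(1, 0, 0) = -78125·(1, 0, 0) = (-78125, 0, 0).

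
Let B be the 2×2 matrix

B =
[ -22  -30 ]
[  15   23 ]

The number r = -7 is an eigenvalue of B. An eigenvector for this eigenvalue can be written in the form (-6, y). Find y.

We need (B + 7I)v = 0.
B + 7I = [[-15, -30], [15, 30]].
Row 1: (-15)·-6 + (-30)·y = 0
Row 2: (15)·-6 + (30)·y = 0
Solving gives y = 3.
Check: B·(-6, 3) = (42, -21) = -7·(-6, 3).

3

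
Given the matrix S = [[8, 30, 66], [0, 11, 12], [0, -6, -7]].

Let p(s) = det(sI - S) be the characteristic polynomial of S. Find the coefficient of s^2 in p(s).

-12

The coefficient of s^2 of det(sI - S) is −trace(S).
trace(S) = (8) + (11) + (-7) = 12, so the coefficient is -12.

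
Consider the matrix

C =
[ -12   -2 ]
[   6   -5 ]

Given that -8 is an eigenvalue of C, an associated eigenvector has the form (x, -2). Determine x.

1

We need (C + 8I)v = 0.
C + 8I = [[-4, -2], [6, 3]].
Row 1: (-4)·x + (-2)·-2 = 0
Row 2: (6)·x + (3)·-2 = 0
Solving gives x = 1.
Check: C·(1, -2) = (-8, 16) = -8·(1, -2).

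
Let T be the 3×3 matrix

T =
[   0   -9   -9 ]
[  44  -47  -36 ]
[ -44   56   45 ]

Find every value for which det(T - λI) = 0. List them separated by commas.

The characteristic polynomial is p(λ) = det(λI - T).
Expanding along the first row, p(λ) = λ^3 + 2λ^2 - 99λ.
Since p(9) = 0, λ = 9 is a root.
Factor out (λ - 9): p(λ) = (λ - 9)·(λ^2 + 11λ).
The quadratic factors as (λ + 11)·λ.
Eigenvalues: -11, 0, 9.

-11, 0, 9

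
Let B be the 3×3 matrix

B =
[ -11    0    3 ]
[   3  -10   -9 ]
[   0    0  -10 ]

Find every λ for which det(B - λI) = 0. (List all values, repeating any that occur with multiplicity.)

-11, -10, -10

Compute the characteristic polynomial p(s) = det(sI - B).
Cofactor expansion gives p(s) = s^3 + 31s^2 + 320s + 1100.
Since p(-10) = 0, s = -10 is a root.
Factor out (s + 10): p(s) = (s + 10)·(s^2 + 21s + 110).
The quadratic factors as (s + 11)·(s + 10).
Eigenvalues: -11, -10, -10.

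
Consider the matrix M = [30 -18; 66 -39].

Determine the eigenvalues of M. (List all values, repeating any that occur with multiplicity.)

det(M - μI) = (30 - μ)(-39 - μ) - (-18)·(66) = μ^2 + 9μ + 18.
This factors as (μ + 6)·(μ + 3) = 0.
Eigenvalues: -6, -3.

-6, -3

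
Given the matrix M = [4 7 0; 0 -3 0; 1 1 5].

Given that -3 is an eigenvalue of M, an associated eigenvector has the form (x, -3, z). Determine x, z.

We need (M + 3I)v = 0.
M + 3I = [[7, 7, 0], [0, 0, 0], [1, 1, 8]].
Row 1: (7)·x + (7)·-3 + (0)·z = 0
Row 2: (0)·x + (0)·-3 + (0)·z = 0
Row 3: (1)·x + (1)·-3 + (8)·z = 0
Solving gives x = 3, z = 0.
Check: M·(3, -3, 0) = (-9, 9, 0) = -3·(3, -3, 0).

3, 0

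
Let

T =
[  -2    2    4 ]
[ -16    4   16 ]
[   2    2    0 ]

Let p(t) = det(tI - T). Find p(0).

32

p(0) = det(0·I − T) = det(−T) = (−1)^3·det(T).
det(T) = -32, so p(0) = 32.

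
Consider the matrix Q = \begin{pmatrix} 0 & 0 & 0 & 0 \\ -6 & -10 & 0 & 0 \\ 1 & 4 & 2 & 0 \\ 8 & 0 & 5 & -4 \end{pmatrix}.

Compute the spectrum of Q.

Q is lower triangular, so its eigenvalues are the diagonal entries.
Diagonal: 0, -10, 2, -4.

-10, -4, 0, 2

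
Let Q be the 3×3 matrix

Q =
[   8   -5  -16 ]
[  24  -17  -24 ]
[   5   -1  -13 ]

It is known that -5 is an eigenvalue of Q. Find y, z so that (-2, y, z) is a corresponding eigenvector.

-2, -1

We need (Q + 5I)v = 0.
Q + 5I = [[13, -5, -16], [24, -12, -24], [5, -1, -8]].
Row 1: (13)·-2 + (-5)·y + (-16)·z = 0
Row 2: (24)·-2 + (-12)·y + (-24)·z = 0
Row 3: (5)·-2 + (-1)·y + (-8)·z = 0
Solving gives y = -2, z = -1.
Check: Q·(-2, -2, -1) = (10, 10, 5) = -5·(-2, -2, -1).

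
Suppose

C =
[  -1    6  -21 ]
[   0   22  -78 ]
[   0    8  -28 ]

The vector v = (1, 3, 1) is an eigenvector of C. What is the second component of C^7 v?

-49152

First find the eigenvalue: Cv = (-4, -12, -4) = -4·(1, 3, 1), so λ = -4.
Then C^7 v = λ^7·v = (-4)^7·(1, 3, 1) = -16384·(1, 3, 1) = (-16384, -49152, -16384).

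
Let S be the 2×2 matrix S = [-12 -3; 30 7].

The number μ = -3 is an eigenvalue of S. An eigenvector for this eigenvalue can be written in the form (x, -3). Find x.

We need (S + 3I)v = 0.
S + 3I = [[-9, -3], [30, 10]].
Row 1: (-9)·x + (-3)·-3 = 0
Row 2: (30)·x + (10)·-3 = 0
Solving gives x = 1.
Check: S·(1, -3) = (-3, 9) = -3·(1, -3).

1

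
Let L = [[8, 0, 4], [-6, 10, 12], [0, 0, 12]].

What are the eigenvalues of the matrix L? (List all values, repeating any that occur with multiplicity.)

Set up det(rI - L) = 0.
Expanding the 3×3 determinant: p(r) = r^3 - 30r^2 + 296r - 960.
Since p(10) = 0, r = 10 is a root.
Dividing by (r - 10) leaves r^2 - 20r + 96.
The quadratic factors as (r - 8)·(r - 12).
Eigenvalues: 8, 10, 12.

8, 10, 12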